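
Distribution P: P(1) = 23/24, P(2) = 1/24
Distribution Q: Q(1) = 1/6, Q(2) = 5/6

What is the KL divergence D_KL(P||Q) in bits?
2.2383 bits

D_KL(P||Q) = Σ P(x) log₂(P(x)/Q(x))

Computing term by term:
  P(1)·log₂(P(1)/Q(1)) = (23/24)·log₂((23/24)/(1/6)) = 2.41841
  P(2)·log₂(P(2)/Q(2)) = (1/24)·log₂((1/24)/(5/6)) = -0.18008

D_KL(P||Q) = 2.41841 - 0.18008 = 2.23833 ≈ 2.2383 bits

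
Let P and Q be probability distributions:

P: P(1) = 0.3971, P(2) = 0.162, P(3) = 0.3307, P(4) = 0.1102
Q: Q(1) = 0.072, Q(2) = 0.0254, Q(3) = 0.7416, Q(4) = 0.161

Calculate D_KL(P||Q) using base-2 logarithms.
0.9657 bits

D_KL(P||Q) = Σ P(x) log₂(P(x)/Q(x))

Computing term by term:
  P(1)·log₂(P(1)/Q(1)) = 0.3971·log₂(0.3971/0.072) = 0.97823
  P(2)·log₂(P(2)/Q(2)) = 0.162·log₂(0.162/0.0254) = 0.43304
  P(3)·log₂(P(3)/Q(3)) = 0.3307·log₂(0.3307/0.7416) = -0.38530
  P(4)·log₂(P(4)/Q(4)) = 0.1102·log₂(0.1102/0.161) = -0.06027

D_KL(P||Q) = 0.97823 + 0.43304 - 0.38530 - 0.06027 = 0.96570 ≈ 0.9657 bits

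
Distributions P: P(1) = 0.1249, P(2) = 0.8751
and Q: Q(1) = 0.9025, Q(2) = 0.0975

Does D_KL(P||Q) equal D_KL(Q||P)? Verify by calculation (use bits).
D_KL(P||Q) = 2.4142 bits, D_KL(Q||P) = 2.2663 bits. No — D_KL(P||Q) ≠ D_KL(Q||P) for this pair.

D_KL(P||Q) = Σ P(x) log₂(P(x)/Q(x))

Computing term by term:
  P(1)·log₂(P(1)/Q(1)) = 0.1249·log₂(0.1249/0.9025) = -0.35636
  P(2)·log₂(P(2)/Q(2)) = 0.8751·log₂(0.8751/0.0975) = 2.77054

D_KL(P||Q) = -0.35636 + 2.77054 = 2.41418 ≈ 2.4142 bits

D_KL(Q||P) = Σ Q(x) log₂(Q(x)/P(x))

Computing term by term:
  Q(1)·log₂(Q(1)/P(1)) = 0.9025·log₂(0.9025/0.1249) = 2.57497
  Q(2)·log₂(Q(2)/P(2)) = 0.0975·log₂(0.0975/0.8751) = -0.30868

D_KL(Q||P) = 2.57497 - 0.30868 = 2.26629 ≈ 2.2663 bits

These are NOT equal (difference: 0.1479 bits). KL divergence is asymmetric: D_KL(P||Q) ≠ D_KL(Q||P) in general.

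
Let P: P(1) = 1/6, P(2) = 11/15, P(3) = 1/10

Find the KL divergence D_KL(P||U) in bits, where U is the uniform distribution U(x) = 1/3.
0.4938 bits

U(i) = 1/3 for all i

D_KL(P||U) = Σ P(x) log₂(P(x) / (1/3))
           = Σ P(x) log₂(P(x)) + log₂(3)
           = log₂(3) - H(P)

H(P) = -Σ P(x) log₂(P(x)):
  -P(1)·log₂(P(1)) = -(1/6)·log₂(1/6) = 0.43083
  -P(2)·log₂(P(2)) = -(11/15)·log₂(11/15) = 0.32814
  -P(3)·log₂(P(3)) = -(1/10)·log₂(1/10) = 0.33219
H(P) = 0.43083 + 0.32814 + 0.33219 = 1.09116 bits

log₂(3) = 1.58496 bits

D_KL(P||U) = 1.58496 - 1.09116 = 0.49380 ≈ 0.4938 bits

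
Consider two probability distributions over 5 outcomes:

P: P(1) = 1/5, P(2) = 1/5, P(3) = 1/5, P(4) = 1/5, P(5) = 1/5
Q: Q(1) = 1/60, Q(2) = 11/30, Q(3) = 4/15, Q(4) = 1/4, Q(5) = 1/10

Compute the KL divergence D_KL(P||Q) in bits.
0.5947 bits

D_KL(P||Q) = Σ P(x) log₂(P(x)/Q(x))

Computing term by term:
  P(1)·log₂(P(1)/Q(1)) = (1/5)·log₂((1/5)/(1/60)) = 0.71699
  P(2)·log₂(P(2)/Q(2)) = (1/5)·log₂((1/5)/(11/30)) = -0.17489
  P(3)·log₂(P(3)/Q(3)) = (1/5)·log₂((1/5)/(4/15)) = -0.08301
  P(4)·log₂(P(4)/Q(4)) = (1/5)·log₂((1/5)/(1/4)) = -0.06439
  P(5)·log₂(P(5)/Q(5)) = (1/5)·log₂((1/5)/(1/10)) = 0.20000

D_KL(P||Q) = 0.71699 - 0.17489 - 0.08301 - 0.06439 + 0.20000 = 0.59470 ≈ 0.5947 bits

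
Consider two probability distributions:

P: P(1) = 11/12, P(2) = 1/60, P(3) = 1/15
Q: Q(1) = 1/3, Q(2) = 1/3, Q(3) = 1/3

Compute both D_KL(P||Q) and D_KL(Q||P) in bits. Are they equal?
D_KL(P||Q) = 1.1110 bits, D_KL(Q||P) = 1.7281 bits. No, they are not equal.

D_KL(P||Q) = Σ P(x) log₂(P(x)/Q(x))

Computing term by term:
  P(1)·log₂(P(1)/Q(1)) = (11/12)·log₂((11/12)/(1/3)) = 1.33781
  P(2)·log₂(P(2)/Q(2)) = (1/60)·log₂((1/60)/(1/3)) = -0.07203
  P(3)·log₂(P(3)/Q(3)) = (1/15)·log₂((1/15)/(1/3)) = -0.15480

D_KL(P||Q) = 1.33781 - 0.07203 - 0.15480 = 1.11098 ≈ 1.1110 bits

D_KL(Q||P) = Σ Q(x) log₂(Q(x)/P(x))

Computing term by term:
  Q(1)·log₂(Q(1)/P(1)) = (1/3)·log₂((1/3)/(11/12)) = -0.48648
  Q(2)·log₂(Q(2)/P(2)) = (1/3)·log₂((1/3)/(1/60)) = 1.44064
  Q(3)·log₂(Q(3)/P(3)) = (1/3)·log₂((1/3)/(1/15)) = 0.77398

D_KL(Q||P) = -0.48648 + 1.44064 + 0.77398 = 1.72814 ≈ 1.7281 bits

These are NOT equal (difference: 0.6171 bits). KL divergence is asymmetric: D_KL(P||Q) ≠ D_KL(Q||P) in general.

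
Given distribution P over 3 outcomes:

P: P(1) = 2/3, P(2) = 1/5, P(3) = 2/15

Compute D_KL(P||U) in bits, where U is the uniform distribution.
0.3430 bits

U(i) = 1/3 for all i

D_KL(P||U) = Σ P(x) log₂(P(x) / (1/3))
           = Σ P(x) log₂(P(x)) + log₂(3)
           = log₂(3) - H(P)

H(P) = -Σ P(x) log₂(P(x)):
  -P(1)·log₂(P(1)) = -(2/3)·log₂(2/3) = 0.38998
  -P(2)·log₂(P(2)) = -(1/5)·log₂(1/5) = 0.46439
  -P(3)·log₂(P(3)) = -(2/15)·log₂(2/15) = 0.38759
H(P) = 0.38998 + 0.46439 + 0.38759 = 1.24196 bits

log₂(3) = 1.58496 bits

D_KL(P||U) = 1.58496 - 1.24196 = 0.34300 ≈ 0.3430 bits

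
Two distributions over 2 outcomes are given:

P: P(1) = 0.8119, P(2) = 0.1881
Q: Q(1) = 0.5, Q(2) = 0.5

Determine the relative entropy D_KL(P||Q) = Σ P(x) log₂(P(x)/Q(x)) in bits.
0.3025 bits

D_KL(P||Q) = Σ P(x) log₂(P(x)/Q(x))

Computing term by term:
  P(1)·log₂(P(1)/Q(1)) = 0.8119·log₂(0.8119/0.5) = 0.56782
  P(2)·log₂(P(2)/Q(2)) = 0.1881·log₂(0.1881/0.5) = -0.26530

D_KL(P||Q) = 0.56782 - 0.26530 = 0.30252 ≈ 0.3025 bits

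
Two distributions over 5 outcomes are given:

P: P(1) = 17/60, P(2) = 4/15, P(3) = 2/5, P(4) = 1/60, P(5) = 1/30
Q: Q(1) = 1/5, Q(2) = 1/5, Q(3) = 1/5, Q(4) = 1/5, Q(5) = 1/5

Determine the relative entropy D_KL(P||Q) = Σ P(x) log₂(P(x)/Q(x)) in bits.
0.5071 bits

D_KL(P||Q) = Σ P(x) log₂(P(x)/Q(x))

Computing term by term:
  P(1)·log₂(P(1)/Q(1)) = (17/60)·log₂((17/60)/(1/5)) = 0.14238
  P(2)·log₂(P(2)/Q(2)) = (4/15)·log₂((4/15)/(1/5)) = 0.11068
  P(3)·log₂(P(3)/Q(3)) = (2/5)·log₂((2/5)/(1/5)) = 0.40000
  P(4)·log₂(P(4)/Q(4)) = (1/60)·log₂((1/60)/(1/5)) = -0.05975
  P(5)·log₂(P(5)/Q(5)) = (1/30)·log₂((1/30)/(1/5)) = -0.08617

D_KL(P||Q) = 0.14238 + 0.11068 + 0.40000 - 0.05975 - 0.08617 = 0.50714 ≈ 0.5071 bits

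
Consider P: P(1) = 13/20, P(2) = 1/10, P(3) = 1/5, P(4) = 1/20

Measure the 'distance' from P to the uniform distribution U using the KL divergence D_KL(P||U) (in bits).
0.5834 bits

U(i) = 1/4 for all i

D_KL(P||U) = Σ P(x) log₂(P(x) / (1/4))
           = Σ P(x) log₂(P(x)) + log₂(4)
           = log₂(4) - H(P)

H(P) = -Σ P(x) log₂(P(x)):
  -P(1)·log₂(P(1)) = -(13/20)·log₂(13/20) = 0.40397
  -P(2)·log₂(P(2)) = -(1/10)·log₂(1/10) = 0.33219
  -P(3)·log₂(P(3)) = -(1/5)·log₂(1/5) = 0.46439
  -P(4)·log₂(P(4)) = -(1/20)·log₂(1/20) = 0.21610
H(P) = 0.40397 + 0.33219 + 0.46439 + 0.21610 = 1.41665 bits

log₂(4) = 2.00000 bits

D_KL(P||U) = 2.00000 - 1.41665 = 0.58335 ≈ 0.5834 bits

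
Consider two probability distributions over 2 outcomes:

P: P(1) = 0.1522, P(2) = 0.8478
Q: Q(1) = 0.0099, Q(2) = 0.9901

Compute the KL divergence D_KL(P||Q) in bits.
0.4103 bits

D_KL(P||Q) = Σ P(x) log₂(P(x)/Q(x))

Computing term by term:
  P(1)·log₂(P(1)/Q(1)) = 0.1522·log₂(0.1522/0.0099) = 0.60003
  P(2)·log₂(P(2)/Q(2)) = 0.8478·log₂(0.8478/0.9901) = -0.18978

D_KL(P||Q) = 0.60003 - 0.18978 = 0.41025 ≈ 0.4103 bits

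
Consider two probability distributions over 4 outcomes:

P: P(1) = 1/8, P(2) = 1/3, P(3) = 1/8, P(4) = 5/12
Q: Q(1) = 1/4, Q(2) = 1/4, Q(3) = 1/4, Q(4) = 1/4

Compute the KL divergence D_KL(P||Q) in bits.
0.1954 bits

D_KL(P||Q) = Σ P(x) log₂(P(x)/Q(x))

Computing term by term:
  P(1)·log₂(P(1)/Q(1)) = (1/8)·log₂((1/8)/(1/4)) = -0.12500
  P(2)·log₂(P(2)/Q(2)) = (1/3)·log₂((1/3)/(1/4)) = 0.13835
  P(3)·log₂(P(3)/Q(3)) = (1/8)·log₂((1/8)/(1/4)) = -0.12500
  P(4)·log₂(P(4)/Q(4)) = (5/12)·log₂((5/12)/(1/4)) = 0.30707

D_KL(P||Q) = -0.12500 + 0.13835 - 0.12500 + 0.30707 = 0.19542 ≈ 0.1954 bits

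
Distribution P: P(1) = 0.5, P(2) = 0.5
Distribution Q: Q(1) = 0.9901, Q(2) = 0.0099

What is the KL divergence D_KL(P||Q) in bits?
2.3364 bits

D_KL(P||Q) = Σ P(x) log₂(P(x)/Q(x))

Computing term by term:
  P(1)·log₂(P(1)/Q(1)) = 0.5·log₂(0.5/0.9901) = -0.49282
  P(2)·log₂(P(2)/Q(2)) = 0.5·log₂(0.5/0.0099) = 2.82918

D_KL(P||Q) = -0.49282 + 2.82918 = 2.33636 ≈ 2.3364 bits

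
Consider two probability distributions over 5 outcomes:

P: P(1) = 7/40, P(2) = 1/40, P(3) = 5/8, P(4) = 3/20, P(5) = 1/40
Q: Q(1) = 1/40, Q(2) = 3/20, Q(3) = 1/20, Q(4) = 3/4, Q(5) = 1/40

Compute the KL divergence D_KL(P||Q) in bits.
2.3558 bits

D_KL(P||Q) = Σ P(x) log₂(P(x)/Q(x))

Computing term by term:
  P(1)·log₂(P(1)/Q(1)) = (7/40)·log₂((7/40)/(1/40)) = 0.49129
  P(2)·log₂(P(2)/Q(2)) = (1/40)·log₂((1/40)/(3/20)) = -0.06462
  P(3)·log₂(P(3)/Q(3)) = (5/8)·log₂((5/8)/(1/20)) = 2.27741
  P(4)·log₂(P(4)/Q(4)) = (3/20)·log₂((3/20)/(3/4)) = -0.34829
  P(5)·log₂(P(5)/Q(5)) = (1/40)·log₂((1/40)/(1/40)) = 0.00000

D_KL(P||Q) = 0.49129 - 0.06462 + 2.27741 - 0.34829 + 0.00000 = 2.35579 ≈ 2.3558 bits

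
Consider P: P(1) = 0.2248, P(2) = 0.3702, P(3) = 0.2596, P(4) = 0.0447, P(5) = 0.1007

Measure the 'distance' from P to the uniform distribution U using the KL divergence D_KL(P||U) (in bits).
0.2681 bits

U(i) = 1/5 for all i

D_KL(P||U) = Σ P(x) log₂(P(x) / (1/5))
           = Σ P(x) log₂(P(x)) + log₂(5)
           = log₂(5) - H(P)

H(P) = -Σ P(x) log₂(P(x)):
  -P(1)·log₂(P(1)) = -(0.2248)·log₂(0.2248) = 0.48406
  -P(2)·log₂(P(2)) = -(0.3702)·log₂(0.3702) = 0.53073
  -P(3)·log₂(P(3)) = -(0.2596)·log₂(0.2596) = 0.50509
  -P(4)·log₂(P(4)) = -(0.0447)·log₂(0.0447) = 0.20042
  -P(5)·log₂(P(5)) = -(0.1007)·log₂(0.1007) = 0.33350
H(P) = 0.48406 + 0.53073 + 0.50509 + 0.20042 + 0.33350 = 2.05380 bits

log₂(5) = 2.32193 bits

D_KL(P||U) = 2.32193 - 2.05380 = 0.26813 ≈ 0.2681 bits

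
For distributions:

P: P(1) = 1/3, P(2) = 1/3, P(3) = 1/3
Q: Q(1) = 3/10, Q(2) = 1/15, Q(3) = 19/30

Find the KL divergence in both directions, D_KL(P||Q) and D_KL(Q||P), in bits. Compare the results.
D_KL(P||Q) = 0.5160 bits, D_KL(Q||P) = 0.3861 bits. D_KL(P||Q) is larger than D_KL(Q||P) by 0.1299 bits; the two directions differ.

D_KL(P||Q) = Σ P(x) log₂(P(x)/Q(x))

Computing term by term:
  P(1)·log₂(P(1)/Q(1)) = (1/3)·log₂((1/3)/(3/10)) = 0.05067
  P(2)·log₂(P(2)/Q(2)) = (1/3)·log₂((1/3)/(1/15)) = 0.77398
  P(3)·log₂(P(3)/Q(3)) = (1/3)·log₂((1/3)/(19/30)) = -0.30867

D_KL(P||Q) = 0.05067 + 0.77398 - 0.30867 = 0.51598 ≈ 0.5160 bits

D_KL(Q||P) = Σ Q(x) log₂(Q(x)/P(x))

Computing term by term:
  Q(1)·log₂(Q(1)/P(1)) = (3/10)·log₂((3/10)/(1/3)) = -0.04560
  Q(2)·log₂(Q(2)/P(2)) = (1/15)·log₂((1/15)/(1/3)) = -0.15480
  Q(3)·log₂(Q(3)/P(3)) = (19/30)·log₂((19/30)/(1/3)) = 0.58647

D_KL(Q||P) = -0.04560 - 0.15480 + 0.58647 = 0.38607 ≈ 0.3861 bits

These are NOT equal (difference: 0.1299 bits). KL divergence is asymmetric: D_KL(P||Q) ≠ D_KL(Q||P) in general.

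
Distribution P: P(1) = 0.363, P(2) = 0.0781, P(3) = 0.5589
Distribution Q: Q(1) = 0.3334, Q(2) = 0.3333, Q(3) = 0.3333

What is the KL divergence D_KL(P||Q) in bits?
0.2979 bits

D_KL(P||Q) = Σ P(x) log₂(P(x)/Q(x))

Computing term by term:
  P(1)·log₂(P(1)/Q(1)) = 0.363·log₂(0.363/0.3334) = 0.04455
  P(2)·log₂(P(2)/Q(2)) = 0.0781·log₂(0.0781/0.3333) = -0.16350
  P(3)·log₂(P(3)/Q(3)) = 0.5589·log₂(0.5589/0.3333) = 0.41681

D_KL(P||Q) = 0.04455 - 0.16350 + 0.41681 = 0.29786 ≈ 0.2979 bits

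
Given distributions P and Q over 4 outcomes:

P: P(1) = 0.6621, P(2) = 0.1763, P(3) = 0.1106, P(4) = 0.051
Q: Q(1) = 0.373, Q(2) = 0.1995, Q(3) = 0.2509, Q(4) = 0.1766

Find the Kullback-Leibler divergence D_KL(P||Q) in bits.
0.2946 bits

D_KL(P||Q) = Σ P(x) log₂(P(x)/Q(x))

Computing term by term:
  P(1)·log₂(P(1)/Q(1)) = 0.6621·log₂(0.6621/0.373) = 0.54814
  P(2)·log₂(P(2)/Q(2)) = 0.1763·log₂(0.1763/0.1995) = -0.03144
  P(3)·log₂(P(3)/Q(3)) = 0.1106·log₂(0.1106/0.2509) = -0.13070
  P(4)·log₂(P(4)/Q(4)) = 0.051·log₂(0.051/0.1766) = -0.09139

D_KL(P||Q) = 0.54814 - 0.03144 - 0.13070 - 0.09139 = 0.29461 ≈ 0.2946 bits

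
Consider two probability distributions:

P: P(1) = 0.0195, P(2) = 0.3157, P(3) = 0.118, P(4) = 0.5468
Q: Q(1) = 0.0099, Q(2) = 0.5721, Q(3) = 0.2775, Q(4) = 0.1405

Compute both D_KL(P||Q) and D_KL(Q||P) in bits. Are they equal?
D_KL(P||Q) = 0.6747 bits, D_KL(Q||P) = 0.5479 bits. No, they are not equal.

D_KL(P||Q) = Σ P(x) log₂(P(x)/Q(x))

Computing term by term:
  P(1)·log₂(P(1)/Q(1)) = 0.0195·log₂(0.0195/0.0099) = 0.01907
  P(2)·log₂(P(2)/Q(2)) = 0.3157·log₂(0.3157/0.5721) = -0.27078
  P(3)·log₂(P(3)/Q(3)) = 0.118·log₂(0.118/0.2775) = -0.14558
  P(4)·log₂(P(4)/Q(4)) = 0.5468·log₂(0.5468/0.1405) = 1.07197

D_KL(P||Q) = 0.01907 - 0.27078 - 0.14558 + 1.07197 = 0.67468 ≈ 0.6747 bits

D_KL(Q||P) = Σ Q(x) log₂(Q(x)/P(x))

Computing term by term:
  Q(1)·log₂(Q(1)/P(1)) = 0.0099·log₂(0.0099/0.0195) = -0.00968
  Q(2)·log₂(Q(2)/P(2)) = 0.5721·log₂(0.5721/0.3157) = 0.49070
  Q(3)·log₂(Q(3)/P(3)) = 0.2775·log₂(0.2775/0.118) = 0.34235
  Q(4)·log₂(Q(4)/P(4)) = 0.1405·log₂(0.1405/0.5468) = -0.27544

D_KL(Q||P) = -0.00968 + 0.49070 + 0.34235 - 0.27544 = 0.54793 ≈ 0.5479 bits

These are NOT equal (difference: 0.1268 bits). KL divergence is asymmetric: D_KL(P||Q) ≠ D_KL(Q||P) in general.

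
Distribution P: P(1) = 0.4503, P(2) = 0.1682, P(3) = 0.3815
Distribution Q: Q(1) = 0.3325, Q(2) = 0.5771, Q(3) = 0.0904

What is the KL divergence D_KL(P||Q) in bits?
0.6903 bits

D_KL(P||Q) = Σ P(x) log₂(P(x)/Q(x))

Computing term by term:
  P(1)·log₂(P(1)/Q(1)) = 0.4503·log₂(0.4503/0.3325) = 0.19702
  P(2)·log₂(P(2)/Q(2)) = 0.1682·log₂(0.1682/0.5771) = -0.29917
  P(3)·log₂(P(3)/Q(3)) = 0.3815·log₂(0.3815/0.0904) = 0.79249

D_KL(P||Q) = 0.19702 - 0.29917 + 0.79249 = 0.69034 ≈ 0.6903 bits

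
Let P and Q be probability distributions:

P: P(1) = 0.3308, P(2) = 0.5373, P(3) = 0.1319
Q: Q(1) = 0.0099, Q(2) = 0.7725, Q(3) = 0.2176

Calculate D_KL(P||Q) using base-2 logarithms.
1.2979 bits

D_KL(P||Q) = Σ P(x) log₂(P(x)/Q(x))

Computing term by term:
  P(1)·log₂(P(1)/Q(1)) = 0.3308·log₂(0.3308/0.0099) = 1.67464
  P(2)·log₂(P(2)/Q(2)) = 0.5373·log₂(0.5373/0.7725) = -0.28144
  P(3)·log₂(P(3)/Q(3)) = 0.1319·log₂(0.1319/0.2176) = -0.09526

D_KL(P||Q) = 1.67464 - 0.28144 - 0.09526 = 1.29794 ≈ 1.2979 bits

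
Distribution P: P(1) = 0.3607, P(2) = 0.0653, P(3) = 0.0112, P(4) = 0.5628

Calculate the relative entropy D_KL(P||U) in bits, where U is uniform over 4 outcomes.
0.6730 bits

U(i) = 1/4 for all i

D_KL(P||U) = Σ P(x) log₂(P(x) / (1/4))
           = Σ P(x) log₂(P(x)) + log₂(4)
           = log₂(4) - H(P)

H(P) = -Σ P(x) log₂(P(x)):
  -P(1)·log₂(P(1)) = -(0.3607)·log₂(0.3607) = 0.53064
  -P(2)·log₂(P(2)) = -(0.0653)·log₂(0.0653) = 0.25707
  -P(3)·log₂(P(3)) = -(0.0112)·log₂(0.0112) = 0.07258
  -P(4)·log₂(P(4)) = -(0.5628)·log₂(0.5628) = 0.46673
H(P) = 0.53064 + 0.25707 + 0.07258 + 0.46673 = 1.32702 bits

log₂(4) = 2.00000 bits

D_KL(P||U) = 2.00000 - 1.32702 = 0.67298 ≈ 0.6730 bits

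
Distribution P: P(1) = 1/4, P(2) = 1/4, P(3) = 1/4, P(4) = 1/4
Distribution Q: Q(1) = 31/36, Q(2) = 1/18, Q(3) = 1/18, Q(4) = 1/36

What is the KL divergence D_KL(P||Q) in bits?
1.4314 bits

D_KL(P||Q) = Σ P(x) log₂(P(x)/Q(x))

Computing term by term:
  P(1)·log₂(P(1)/Q(1)) = (1/4)·log₂((1/4)/(31/36)) = -0.44607
  P(2)·log₂(P(2)/Q(2)) = (1/4)·log₂((1/4)/(1/18)) = 0.54248
  P(3)·log₂(P(3)/Q(3)) = (1/4)·log₂((1/4)/(1/18)) = 0.54248
  P(4)·log₂(P(4)/Q(4)) = (1/4)·log₂((1/4)/(1/36)) = 0.79248

D_KL(P||Q) = -0.44607 + 0.54248 + 0.54248 + 0.79248 = 1.43137 ≈ 1.4314 bits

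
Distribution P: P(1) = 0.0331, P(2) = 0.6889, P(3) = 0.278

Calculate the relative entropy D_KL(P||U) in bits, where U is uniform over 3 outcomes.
0.5384 bits

U(i) = 1/3 for all i

D_KL(P||U) = Σ P(x) log₂(P(x) / (1/3))
           = Σ P(x) log₂(P(x)) + log₂(3)
           = log₂(3) - H(P)

H(P) = -Σ P(x) log₂(P(x)):
  -P(1)·log₂(P(1)) = -(0.0331)·log₂(0.0331) = 0.16275
  -P(2)·log₂(P(2)) = -(0.6889)·log₂(0.6889) = 0.37038
  -P(3)·log₂(P(3)) = -(0.278)·log₂(0.278) = 0.51342
H(P) = 0.16275 + 0.37038 + 0.51342 = 1.04655 bits

log₂(3) = 1.58496 bits

D_KL(P||U) = 1.58496 - 1.04655 = 0.53841 ≈ 0.5384 bits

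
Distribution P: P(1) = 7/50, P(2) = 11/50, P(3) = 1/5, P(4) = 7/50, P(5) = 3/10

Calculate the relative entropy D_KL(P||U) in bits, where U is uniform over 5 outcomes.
0.0617 bits

U(i) = 1/5 for all i

D_KL(P||U) = Σ P(x) log₂(P(x) / (1/5))
           = Σ P(x) log₂(P(x)) + log₂(5)
           = log₂(5) - H(P)

H(P) = -Σ P(x) log₂(P(x)):
  -P(1)·log₂(P(1)) = -(7/50)·log₂(7/50) = 0.39711
  -P(2)·log₂(P(2)) = -(11/50)·log₂(11/50) = 0.48057
  -P(3)·log₂(P(3)) = -(1/5)·log₂(1/5) = 0.46439
  -P(4)·log₂(P(4)) = -(7/50)·log₂(7/50) = 0.39711
  -P(5)·log₂(P(5)) = -(3/10)·log₂(3/10) = 0.52109
H(P) = 0.39711 + 0.48057 + 0.46439 + 0.39711 + 0.52109 = 2.26027 bits

log₂(5) = 2.32193 bits

D_KL(P||U) = 2.32193 - 2.26027 = 0.06166 ≈ 0.0617 bits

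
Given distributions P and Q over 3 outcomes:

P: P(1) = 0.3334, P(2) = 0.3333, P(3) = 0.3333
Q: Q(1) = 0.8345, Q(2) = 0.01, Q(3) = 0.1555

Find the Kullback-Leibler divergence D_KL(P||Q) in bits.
1.6114 bits

D_KL(P||Q) = Σ P(x) log₂(P(x)/Q(x))

Computing term by term:
  P(1)·log₂(P(1)/Q(1)) = 0.3334·log₂(0.3334/0.8345) = -0.44131
  P(2)·log₂(P(2)/Q(2)) = 0.3333·log₂(0.3333/0.01) = 1.68608
  P(3)·log₂(P(3)/Q(3)) = 0.3333·log₂(0.3333/0.1555) = 0.36660

D_KL(P||Q) = -0.44131 + 1.68608 + 0.36660 = 1.61137 ≈ 1.6114 bits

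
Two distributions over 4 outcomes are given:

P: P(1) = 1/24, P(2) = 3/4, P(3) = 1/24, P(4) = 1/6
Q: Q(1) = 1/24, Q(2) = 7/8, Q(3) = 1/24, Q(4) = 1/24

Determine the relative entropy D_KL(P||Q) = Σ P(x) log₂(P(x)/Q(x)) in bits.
0.1665 bits

D_KL(P||Q) = Σ P(x) log₂(P(x)/Q(x))

Computing term by term:
  P(1)·log₂(P(1)/Q(1)) = (1/24)·log₂((1/24)/(1/24)) = 0.00000
  P(2)·log₂(P(2)/Q(2)) = (3/4)·log₂((3/4)/(7/8)) = -0.16679
  P(3)·log₂(P(3)/Q(3)) = (1/24)·log₂((1/24)/(1/24)) = 0.00000
  P(4)·log₂(P(4)/Q(4)) = (1/6)·log₂((1/6)/(1/24)) = 0.33333

D_KL(P||Q) = 0.00000 - 0.16679 + 0.00000 + 0.33333 = 0.16654 ≈ 0.1665 bits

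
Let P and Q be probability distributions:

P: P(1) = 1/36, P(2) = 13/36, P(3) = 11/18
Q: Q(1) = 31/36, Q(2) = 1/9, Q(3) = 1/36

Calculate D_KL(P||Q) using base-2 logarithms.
3.2016 bits

D_KL(P||Q) = Σ P(x) log₂(P(x)/Q(x))

Computing term by term:
  P(1)·log₂(P(1)/Q(1)) = (1/36)·log₂((1/36)/(31/36)) = -0.13762
  P(2)·log₂(P(2)/Q(2)) = (13/36)·log₂((13/36)/(1/9)) = 0.61405
  P(3)·log₂(P(3)/Q(3)) = (11/18)·log₂((11/18)/(1/36)) = 2.72521

D_KL(P||Q) = -0.13762 + 0.61405 + 2.72521 = 3.20164 ≈ 3.2016 bits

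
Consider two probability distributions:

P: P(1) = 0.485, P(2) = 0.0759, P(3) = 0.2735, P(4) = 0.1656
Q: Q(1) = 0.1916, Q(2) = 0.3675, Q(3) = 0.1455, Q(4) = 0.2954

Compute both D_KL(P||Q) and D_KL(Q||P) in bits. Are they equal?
D_KL(P||Q) = 0.5879 bits, D_KL(Q||P) = 0.6937 bits. No, they are not equal.

D_KL(P||Q) = Σ P(x) log₂(P(x)/Q(x))

Computing term by term:
  P(1)·log₂(P(1)/Q(1)) = 0.485·log₂(0.485/0.1916) = 0.64985
  P(2)·log₂(P(2)/Q(2)) = 0.0759·log₂(0.0759/0.3675) = -0.17272
  P(3)·log₂(P(3)/Q(3)) = 0.2735·log₂(0.2735/0.1455) = 0.24903
  P(4)·log₂(P(4)/Q(4)) = 0.1656·log₂(0.1656/0.2954) = -0.13827

D_KL(P||Q) = 0.64985 - 0.17272 + 0.24903 - 0.13827 = 0.58789 ≈ 0.5879 bits

D_KL(Q||P) = Σ Q(x) log₂(Q(x)/P(x))

Computing term by term:
  Q(1)·log₂(Q(1)/P(1)) = 0.1916·log₂(0.1916/0.485) = -0.25672
  Q(2)·log₂(Q(2)/P(2)) = 0.3675·log₂(0.3675/0.0759) = 0.83627
  Q(3)·log₂(Q(3)/P(3)) = 0.1455·log₂(0.1455/0.2735) = -0.13248
  Q(4)·log₂(Q(4)/P(4)) = 0.2954·log₂(0.2954/0.1656) = 0.24665

D_KL(Q||P) = -0.25672 + 0.83627 - 0.13248 + 0.24665 = 0.69372 ≈ 0.6937 bits

These are NOT equal (difference: 0.1058 bits). KL divergence is asymmetric: D_KL(P||Q) ≠ D_KL(Q||P) in general.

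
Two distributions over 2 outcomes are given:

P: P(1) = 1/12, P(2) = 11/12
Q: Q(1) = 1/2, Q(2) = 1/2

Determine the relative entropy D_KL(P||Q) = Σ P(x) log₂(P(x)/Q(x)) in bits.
0.5862 bits

D_KL(P||Q) = Σ P(x) log₂(P(x)/Q(x))

Computing term by term:
  P(1)·log₂(P(1)/Q(1)) = (1/12)·log₂((1/12)/(1/2)) = -0.21541
  P(2)·log₂(P(2)/Q(2)) = (11/12)·log₂((11/12)/(1/2)) = 0.80160

D_KL(P||Q) = -0.21541 + 0.80160 = 0.58619 ≈ 0.5862 bits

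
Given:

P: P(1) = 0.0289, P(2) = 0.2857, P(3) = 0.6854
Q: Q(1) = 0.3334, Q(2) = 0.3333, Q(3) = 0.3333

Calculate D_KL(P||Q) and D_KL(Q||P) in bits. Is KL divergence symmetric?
D_KL(P||Q) = 0.5474 bits, D_KL(Q||P) = 0.9037 bits. No, KL divergence is not symmetric.

D_KL(P||Q) = Σ P(x) log₂(P(x)/Q(x))

Computing term by term:
  P(1)·log₂(P(1)/Q(1)) = 0.0289·log₂(0.0289/0.3334) = -0.10196
  P(2)·log₂(P(2)/Q(2)) = 0.2857·log₂(0.2857/0.3333) = -0.06352
  P(3)·log₂(P(3)/Q(3)) = 0.6854·log₂(0.6854/0.3333) = 0.71290

D_KL(P||Q) = -0.10196 - 0.06352 + 0.71290 = 0.54742 ≈ 0.5474 bits

D_KL(Q||P) = Σ Q(x) log₂(Q(x)/P(x))

Computing term by term:
  Q(1)·log₂(Q(1)/P(1)) = 0.3334·log₂(0.3334/0.0289) = 1.17627
  Q(2)·log₂(Q(2)/P(2)) = 0.3333·log₂(0.3333/0.2857) = 0.07410
  Q(3)·log₂(Q(3)/P(3)) = 0.3333·log₂(0.3333/0.6854) = -0.34667

D_KL(Q||P) = 1.17627 + 0.07410 - 0.34667 = 0.90370 ≈ 0.9037 bits

These are NOT equal (difference: 0.3563 bits). KL divergence is asymmetric: D_KL(P||Q) ≠ D_KL(Q||P) in general.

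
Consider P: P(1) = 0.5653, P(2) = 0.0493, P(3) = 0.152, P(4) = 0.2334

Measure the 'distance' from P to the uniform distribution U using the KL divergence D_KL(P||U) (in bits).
0.4177 bits

U(i) = 1/4 for all i

D_KL(P||U) = Σ P(x) log₂(P(x) / (1/4))
           = Σ P(x) log₂(P(x)) + log₂(4)
           = log₂(4) - H(P)

H(P) = -Σ P(x) log₂(P(x)):
  -P(1)·log₂(P(1)) = -(0.5653)·log₂(0.5653) = 0.46519
  -P(2)·log₂(P(2)) = -(0.0493)·log₂(0.0493) = 0.21407
  -P(3)·log₂(P(3)) = -(0.152)·log₂(0.152) = 0.41311
  -P(4)·log₂(P(4)) = -(0.2334)·log₂(0.2334) = 0.48994
H(P) = 0.46519 + 0.21407 + 0.41311 + 0.48994 = 1.58231 bits

log₂(4) = 2.00000 bits

D_KL(P||U) = 2.00000 - 1.58231 = 0.41769 ≈ 0.4177 bits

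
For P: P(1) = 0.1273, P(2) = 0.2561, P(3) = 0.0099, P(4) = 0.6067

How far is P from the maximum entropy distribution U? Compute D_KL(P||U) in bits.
0.6148 bits

U(i) = 1/4 for all i

D_KL(P||U) = Σ P(x) log₂(P(x) / (1/4))
           = Σ P(x) log₂(P(x)) + log₂(4)
           = log₂(4) - H(P)

H(P) = -Σ P(x) log₂(P(x)):
  -P(1)·log₂(P(1)) = -(0.1273)·log₂(0.1273) = 0.37855
  -P(2)·log₂(P(2)) = -(0.2561)·log₂(0.2561) = 0.50329
  -P(3)·log₂(P(3)) = -(0.0099)·log₂(0.0099) = 0.06592
  -P(4)·log₂(P(4)) = -(0.6067)·log₂(0.6067) = 0.43740
H(P) = 0.37855 + 0.50329 + 0.06592 + 0.43740 = 1.38516 bits

log₂(4) = 2.00000 bits

D_KL(P||U) = 2.00000 - 1.38516 = 0.61484 ≈ 0.6148 bits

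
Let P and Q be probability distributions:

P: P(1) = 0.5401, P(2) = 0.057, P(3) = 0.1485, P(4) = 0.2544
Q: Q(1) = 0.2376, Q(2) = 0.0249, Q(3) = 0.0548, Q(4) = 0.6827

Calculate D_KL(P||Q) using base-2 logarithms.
0.5592 bits

D_KL(P||Q) = Σ P(x) log₂(P(x)/Q(x))

Computing term by term:
  P(1)·log₂(P(1)/Q(1)) = 0.5401·log₂(0.5401/0.2376) = 0.63985
  P(2)·log₂(P(2)/Q(2)) = 0.057·log₂(0.057/0.0249) = 0.06810
  P(3)·log₂(P(3)/Q(3)) = 0.1485·log₂(0.1485/0.0548) = 0.21357
  P(4)·log₂(P(4)/Q(4)) = 0.2544·log₂(0.2544/0.6827) = -0.36230

D_KL(P||Q) = 0.63985 + 0.06810 + 0.21357 - 0.36230 = 0.55922 ≈ 0.5592 bits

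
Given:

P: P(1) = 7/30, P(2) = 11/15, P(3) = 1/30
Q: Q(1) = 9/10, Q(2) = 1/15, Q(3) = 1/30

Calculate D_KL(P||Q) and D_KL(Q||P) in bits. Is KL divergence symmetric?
D_KL(P||Q) = 2.0825 bits, D_KL(Q||P) = 1.5222 bits. No, KL divergence is not symmetric.

D_KL(P||Q) = Σ P(x) log₂(P(x)/Q(x))

Computing term by term:
  P(1)·log₂(P(1)/Q(1)) = (7/30)·log₂((7/30)/(9/10)) = -0.45442
  P(2)·log₂(P(2)/Q(2)) = (11/15)·log₂((11/15)/(1/15)) = 2.53692
  P(3)·log₂(P(3)/Q(3)) = (1/30)·log₂((1/30)/(1/30)) = 0.00000

D_KL(P||Q) = -0.45442 + 2.53692 + 0.00000 = 2.08250 ≈ 2.0825 bits

D_KL(Q||P) = Σ Q(x) log₂(Q(x)/P(x))

Computing term by term:
  Q(1)·log₂(Q(1)/P(1)) = (9/10)·log₂((9/10)/(7/30)) = 1.75278
  Q(2)·log₂(Q(2)/P(2)) = (1/15)·log₂((1/15)/(11/15)) = -0.23063
  Q(3)·log₂(Q(3)/P(3)) = (1/30)·log₂((1/30)/(1/30)) = 0.00000

D_KL(Q||P) = 1.75278 - 0.23063 + 0.00000 = 1.52215 ≈ 1.5222 bits

These are NOT equal (difference: 0.5603 bits). KL divergence is asymmetric: D_KL(P||Q) ≠ D_KL(Q||P) in general.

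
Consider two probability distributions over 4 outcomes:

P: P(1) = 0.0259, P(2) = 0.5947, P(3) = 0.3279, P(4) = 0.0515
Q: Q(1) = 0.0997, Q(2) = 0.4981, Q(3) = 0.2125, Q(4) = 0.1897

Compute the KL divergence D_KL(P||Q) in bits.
0.2100 bits

D_KL(P||Q) = Σ P(x) log₂(P(x)/Q(x))

Computing term by term:
  P(1)·log₂(P(1)/Q(1)) = 0.0259·log₂(0.0259/0.0997) = -0.05037
  P(2)·log₂(P(2)/Q(2)) = 0.5947·log₂(0.5947/0.4981) = 0.15208
  P(3)·log₂(P(3)/Q(3)) = 0.3279·log₂(0.3279/0.2125) = 0.20520
  P(4)·log₂(P(4)/Q(4)) = 0.0515·log₂(0.0515/0.1897) = -0.09688

D_KL(P||Q) = -0.05037 + 0.15208 + 0.20520 - 0.09688 = 0.21003 ≈ 0.2100 bits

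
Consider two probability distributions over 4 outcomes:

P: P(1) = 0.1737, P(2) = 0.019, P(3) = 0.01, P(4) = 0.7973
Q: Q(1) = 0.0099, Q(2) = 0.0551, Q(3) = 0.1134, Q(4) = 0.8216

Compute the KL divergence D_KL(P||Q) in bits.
0.6192 bits

D_KL(P||Q) = Σ P(x) log₂(P(x)/Q(x))

Computing term by term:
  P(1)·log₂(P(1)/Q(1)) = 0.1737·log₂(0.1737/0.0099) = 0.71791
  P(2)·log₂(P(2)/Q(2)) = 0.019·log₂(0.019/0.0551) = -0.02919
  P(3)·log₂(P(3)/Q(3)) = 0.01·log₂(0.01/0.1134) = -0.03503
  P(4)·log₂(P(4)/Q(4)) = 0.7973·log₂(0.7973/0.8216) = -0.03453

D_KL(P||Q) = 0.71791 - 0.02919 - 0.03503 - 0.03453 = 0.61916 ≈ 0.6192 bits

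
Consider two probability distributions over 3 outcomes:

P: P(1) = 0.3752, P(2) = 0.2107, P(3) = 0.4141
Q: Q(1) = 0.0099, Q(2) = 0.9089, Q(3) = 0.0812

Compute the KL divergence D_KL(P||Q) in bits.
2.4965 bits

D_KL(P||Q) = Σ P(x) log₂(P(x)/Q(x))

Computing term by term:
  P(1)·log₂(P(1)/Q(1)) = 0.3752·log₂(0.3752/0.0099) = 1.96758
  P(2)·log₂(P(2)/Q(2)) = 0.2107·log₂(0.2107/0.9089) = -0.44435
  P(3)·log₂(P(3)/Q(3)) = 0.4141·log₂(0.4141/0.0812) = 0.97331

D_KL(P||Q) = 1.96758 - 0.44435 + 0.97331 = 2.49654 ≈ 2.4965 bits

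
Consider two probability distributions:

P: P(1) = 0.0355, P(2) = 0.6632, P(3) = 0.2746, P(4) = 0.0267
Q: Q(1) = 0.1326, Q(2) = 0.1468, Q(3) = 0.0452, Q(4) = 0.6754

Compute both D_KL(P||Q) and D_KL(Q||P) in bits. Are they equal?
D_KL(P||Q) = 1.9657 bits, D_KL(Q||P) = 2.9630 bits. No, they are not equal.

D_KL(P||Q) = Σ P(x) log₂(P(x)/Q(x))

Computing term by term:
  P(1)·log₂(P(1)/Q(1)) = 0.0355·log₂(0.0355/0.1326) = -0.06749
  P(2)·log₂(P(2)/Q(2)) = 0.6632·log₂(0.6632/0.1468) = 1.44285
  P(3)·log₂(P(3)/Q(3)) = 0.2746·log₂(0.2746/0.0452) = 0.71477
  P(4)·log₂(P(4)/Q(4)) = 0.0267·log₂(0.0267/0.6754) = -0.12444

D_KL(P||Q) = -0.06749 + 1.44285 + 0.71477 - 0.12444 = 1.96569 ≈ 1.9657 bits

D_KL(Q||P) = Σ Q(x) log₂(Q(x)/P(x))

Computing term by term:
  Q(1)·log₂(Q(1)/P(1)) = 0.1326·log₂(0.1326/0.0355) = 0.25210
  Q(2)·log₂(Q(2)/P(2)) = 0.1468·log₂(0.1468/0.6632) = -0.31938
  Q(3)·log₂(Q(3)/P(3)) = 0.0452·log₂(0.0452/0.2746) = -0.11765
  Q(4)·log₂(Q(4)/P(4)) = 0.6754·log₂(0.6754/0.0267) = 3.14792

D_KL(Q||P) = 0.25210 - 0.31938 - 0.11765 + 3.14792 = 2.96299 ≈ 2.9630 bits

These are NOT equal (difference: 0.9973 bits). KL divergence is asymmetric: D_KL(P||Q) ≠ D_KL(Q||P) in general.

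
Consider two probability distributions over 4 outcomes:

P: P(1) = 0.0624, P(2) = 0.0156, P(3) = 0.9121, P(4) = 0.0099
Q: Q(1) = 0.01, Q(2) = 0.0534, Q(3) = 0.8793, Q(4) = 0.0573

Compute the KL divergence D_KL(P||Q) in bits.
0.1603 bits

D_KL(P||Q) = Σ P(x) log₂(P(x)/Q(x))

Computing term by term:
  P(1)·log₂(P(1)/Q(1)) = 0.0624·log₂(0.0624/0.01) = 0.16483
  P(2)·log₂(P(2)/Q(2)) = 0.0156·log₂(0.0156/0.0534) = -0.02769
  P(3)·log₂(P(3)/Q(3)) = 0.9121·log₂(0.9121/0.8793) = 0.04819
  P(4)·log₂(P(4)/Q(4)) = 0.0099·log₂(0.0099/0.0573) = -0.02508

D_KL(P||Q) = 0.16483 - 0.02769 + 0.04819 - 0.02508 = 0.16025 ≈ 0.1603 bits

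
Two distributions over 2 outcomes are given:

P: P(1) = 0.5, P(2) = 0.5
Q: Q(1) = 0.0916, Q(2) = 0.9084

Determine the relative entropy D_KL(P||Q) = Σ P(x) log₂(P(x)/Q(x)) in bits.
0.7936 bits

D_KL(P||Q) = Σ P(x) log₂(P(x)/Q(x))

Computing term by term:
  P(1)·log₂(P(1)/Q(1)) = 0.5·log₂(0.5/0.0916) = 1.22425
  P(2)·log₂(P(2)/Q(2)) = 0.5·log₂(0.5/0.9084) = -0.43070

D_KL(P||Q) = 1.22425 - 0.43070 = 0.79355 ≈ 0.7936 bits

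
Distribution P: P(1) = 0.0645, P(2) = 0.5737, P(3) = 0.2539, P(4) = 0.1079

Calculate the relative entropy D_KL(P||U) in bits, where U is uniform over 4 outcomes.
0.4363 bits

U(i) = 1/4 for all i

D_KL(P||U) = Σ P(x) log₂(P(x) / (1/4))
           = Σ P(x) log₂(P(x)) + log₂(4)
           = log₂(4) - H(P)

H(P) = -Σ P(x) log₂(P(x)):
  -P(1)·log₂(P(1)) = -(0.0645)·log₂(0.0645) = 0.25507
  -P(2)·log₂(P(2)) = -(0.5737)·log₂(0.5737) = 0.45990
  -P(3)·log₂(P(3)) = -(0.2539)·log₂(0.2539) = 0.50213
  -P(4)·log₂(P(4)) = -(0.1079)·log₂(0.1079) = 0.34660
H(P) = 0.25507 + 0.45990 + 0.50213 + 0.34660 = 1.56370 bits

log₂(4) = 2.00000 bits

D_KL(P||U) = 2.00000 - 1.56370 = 0.43630 ≈ 0.4363 bits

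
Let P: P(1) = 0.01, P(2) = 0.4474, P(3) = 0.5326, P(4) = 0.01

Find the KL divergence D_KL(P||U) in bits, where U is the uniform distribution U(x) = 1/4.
0.8639 bits

U(i) = 1/4 for all i

D_KL(P||U) = Σ P(x) log₂(P(x) / (1/4))
           = Σ P(x) log₂(P(x)) + log₂(4)
           = log₂(4) - H(P)

H(P) = -Σ P(x) log₂(P(x)):
  -P(1)·log₂(P(1)) = -(0.01)·log₂(0.01) = 0.06644
  -P(2)·log₂(P(2)) = -(0.4474)·log₂(0.4474) = 0.51915
  -P(3)·log₂(P(3)) = -(0.5326)·log₂(0.5326) = 0.48407
  -P(4)·log₂(P(4)) = -(0.01)·log₂(0.01) = 0.06644
H(P) = 0.06644 + 0.51915 + 0.48407 + 0.06644 = 1.13610 bits

log₂(4) = 2.00000 bits

D_KL(P||U) = 2.00000 - 1.13610 = 0.86390 ≈ 0.8639 bits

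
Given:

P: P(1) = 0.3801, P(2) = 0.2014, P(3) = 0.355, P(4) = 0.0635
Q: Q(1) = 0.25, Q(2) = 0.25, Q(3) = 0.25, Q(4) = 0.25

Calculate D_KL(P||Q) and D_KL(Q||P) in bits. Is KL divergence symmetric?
D_KL(P||Q) = 0.2210 bits, D_KL(Q||P) = 0.2947 bits. No, KL divergence is not symmetric.

D_KL(P||Q) = Σ P(x) log₂(P(x)/Q(x))

Computing term by term:
  P(1)·log₂(P(1)/Q(1)) = 0.3801·log₂(0.3801/0.25) = 0.22975
  P(2)·log₂(P(2)/Q(2)) = 0.2014·log₂(0.2014/0.25) = -0.06281
  P(3)·log₂(P(3)/Q(3)) = 0.355·log₂(0.355/0.25) = 0.17959
  P(4)·log₂(P(4)/Q(4)) = 0.0635·log₂(0.0635/0.25) = -0.12555

D_KL(P||Q) = 0.22975 - 0.06281 + 0.17959 - 0.12555 = 0.22098 ≈ 0.2210 bits

D_KL(Q||P) = Σ Q(x) log₂(Q(x)/P(x))

Computing term by term:
  Q(1)·log₂(Q(1)/P(1)) = 0.25·log₂(0.25/0.3801) = -0.15111
  Q(2)·log₂(Q(2)/P(2)) = 0.25·log₂(0.25/0.2014) = 0.07797
  Q(3)·log₂(Q(3)/P(3)) = 0.25·log₂(0.25/0.355) = -0.12647
  Q(4)·log₂(Q(4)/P(4)) = 0.25·log₂(0.25/0.0635) = 0.49427

D_KL(Q||P) = -0.15111 + 0.07797 - 0.12647 + 0.49427 = 0.29466 ≈ 0.2947 bits

These are NOT equal (difference: 0.0737 bits). KL divergence is asymmetric: D_KL(P||Q) ≠ D_KL(Q||P) in general.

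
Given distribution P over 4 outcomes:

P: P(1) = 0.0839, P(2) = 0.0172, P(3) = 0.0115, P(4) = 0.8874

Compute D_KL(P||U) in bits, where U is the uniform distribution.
1.3722 bits

U(i) = 1/4 for all i

D_KL(P||U) = Σ P(x) log₂(P(x) / (1/4))
           = Σ P(x) log₂(P(x)) + log₂(4)
           = log₂(4) - H(P)

H(P) = -Σ P(x) log₂(P(x)):
  -P(1)·log₂(P(1)) = -(0.0839)·log₂(0.0839) = 0.29996
  -P(2)·log₂(P(2)) = -(0.0172)·log₂(0.0172) = 0.10082
  -P(3)·log₂(P(3)) = -(0.0115)·log₂(0.0115) = 0.07409
  -P(4)·log₂(P(4)) = -(0.8874)·log₂(0.8874) = 0.15294
H(P) = 0.29996 + 0.10082 + 0.07409 + 0.15294 = 0.62781 bits

log₂(4) = 2.00000 bits

D_KL(P||U) = 2.00000 - 0.62781 = 1.37219 ≈ 1.3722 bits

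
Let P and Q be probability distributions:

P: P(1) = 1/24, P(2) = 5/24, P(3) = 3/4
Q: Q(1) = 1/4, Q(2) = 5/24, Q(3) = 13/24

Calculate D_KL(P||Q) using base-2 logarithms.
0.2444 bits

D_KL(P||Q) = Σ P(x) log₂(P(x)/Q(x))

Computing term by term:
  P(1)·log₂(P(1)/Q(1)) = (1/24)·log₂((1/24)/(1/4)) = -0.10771
  P(2)·log₂(P(2)/Q(2)) = (5/24)·log₂((5/24)/(5/24)) = 0.00000
  P(3)·log₂(P(3)/Q(3)) = (3/4)·log₂((3/4)/(13/24)) = 0.35211

D_KL(P||Q) = -0.10771 + 0.00000 + 0.35211 = 0.24440 ≈ 0.2444 bits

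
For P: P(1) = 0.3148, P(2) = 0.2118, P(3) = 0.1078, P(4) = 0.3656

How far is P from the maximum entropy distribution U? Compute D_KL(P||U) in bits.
0.1237 bits

U(i) = 1/4 for all i

D_KL(P||U) = Σ P(x) log₂(P(x) / (1/4))
           = Σ P(x) log₂(P(x)) + log₂(4)
           = log₂(4) - H(P)

H(P) = -Σ P(x) log₂(P(x)):
  -P(1)·log₂(P(1)) = -(0.3148)·log₂(0.3148) = 0.52493
  -P(2)·log₂(P(2)) = -(0.2118)·log₂(0.2118) = 0.47427
  -P(3)·log₂(P(3)) = -(0.1078)·log₂(0.1078) = 0.34642
  -P(4)·log₂(P(4)) = -(0.3656)·log₂(0.3656) = 0.53073
H(P) = 0.52493 + 0.47427 + 0.34642 + 0.53073 = 1.87635 bits

log₂(4) = 2.00000 bits

D_KL(P||U) = 2.00000 - 1.87635 = 0.12365 ≈ 0.1237 bits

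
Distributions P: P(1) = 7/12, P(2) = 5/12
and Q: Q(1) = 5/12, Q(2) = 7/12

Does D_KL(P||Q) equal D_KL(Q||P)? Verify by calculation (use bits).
D_KL(P||Q) = 0.0809 bits, D_KL(Q||P) = 0.0809 bits. Yes — for this pair D_KL(P||Q) = D_KL(Q||P).

D_KL(P||Q) = Σ P(x) log₂(P(x)/Q(x))

Computing term by term:
  P(1)·log₂(P(1)/Q(1)) = (7/12)·log₂((7/12)/(5/12)) = 0.28317
  P(2)·log₂(P(2)/Q(2)) = (5/12)·log₂((5/12)/(7/12)) = -0.20226

D_KL(P||Q) = 0.28317 - 0.20226 = 0.08091 ≈ 0.0809 bits

D_KL(Q||P) = Σ Q(x) log₂(Q(x)/P(x))

Computing term by term:
  Q(1)·log₂(Q(1)/P(1)) = (5/12)·log₂((5/12)/(7/12)) = -0.20226
  Q(2)·log₂(Q(2)/P(2)) = (7/12)·log₂((7/12)/(5/12)) = 0.28317

D_KL(Q||P) = -0.20226 + 0.28317 = 0.08091 ≈ 0.0809 bits

These ARE equal here. Q is P with outcomes relabeled (Q(1) = P(2), Q(2) = P(1)) by a relabeling that is its own inverse, so the two sums contain exactly the same terms in a different order. This is a special case — KL divergence is not symmetric in general: D_KL(P||Q) ≠ D_KL(Q||P) for most P, Q.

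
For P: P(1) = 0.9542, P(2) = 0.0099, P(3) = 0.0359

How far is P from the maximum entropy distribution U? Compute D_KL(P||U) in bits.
1.2822 bits

U(i) = 1/3 for all i

D_KL(P||U) = Σ P(x) log₂(P(x) / (1/3))
           = Σ P(x) log₂(P(x)) + log₂(3)
           = log₂(3) - H(P)

H(P) = -Σ P(x) log₂(P(x)):
  -P(1)·log₂(P(1)) = -(0.9542)·log₂(0.9542) = 0.06454
  -P(2)·log₂(P(2)) = -(0.0099)·log₂(0.0099) = 0.06592
  -P(3)·log₂(P(3)) = -(0.0359)·log₂(0.0359) = 0.17232
H(P) = 0.06454 + 0.06592 + 0.17232 = 0.30278 bits

log₂(3) = 1.58496 bits

D_KL(P||U) = 1.58496 - 0.30278 = 1.28218 ≈ 1.2822 bits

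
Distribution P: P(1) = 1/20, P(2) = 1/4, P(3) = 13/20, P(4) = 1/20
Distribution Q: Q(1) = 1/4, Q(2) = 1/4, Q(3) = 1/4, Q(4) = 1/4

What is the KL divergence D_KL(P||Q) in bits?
0.6638 bits

D_KL(P||Q) = Σ P(x) log₂(P(x)/Q(x))

Computing term by term:
  P(1)·log₂(P(1)/Q(1)) = (1/20)·log₂((1/20)/(1/4)) = -0.11610
  P(2)·log₂(P(2)/Q(2)) = (1/4)·log₂((1/4)/(1/4)) = 0.00000
  P(3)·log₂(P(3)/Q(3)) = (13/20)·log₂((13/20)/(1/4)) = 0.89603
  P(4)·log₂(P(4)/Q(4)) = (1/20)·log₂((1/20)/(1/4)) = -0.11610

D_KL(P||Q) = -0.11610 + 0.00000 + 0.89603 - 0.11610 = 0.66383 ≈ 0.6638 bits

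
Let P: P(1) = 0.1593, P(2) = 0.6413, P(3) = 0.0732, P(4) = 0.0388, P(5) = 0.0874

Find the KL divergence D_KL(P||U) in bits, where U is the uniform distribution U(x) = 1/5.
0.7234 bits

U(i) = 1/5 for all i

D_KL(P||U) = Σ P(x) log₂(P(x) / (1/5))
           = Σ P(x) log₂(P(x)) + log₂(5)
           = log₂(5) - H(P)

H(P) = -Σ P(x) log₂(P(x)):
  -P(1)·log₂(P(1)) = -(0.1593)·log₂(0.1593) = 0.42217
  -P(2)·log₂(P(2)) = -(0.6413)·log₂(0.6413) = 0.41103
  -P(3)·log₂(P(3)) = -(0.0732)·log₂(0.0732) = 0.27611
  -P(4)·log₂(P(4)) = -(0.0388)·log₂(0.0388) = 0.18189
  -P(5)·log₂(P(5)) = -(0.0874)·log₂(0.0874) = 0.30732
H(P) = 0.42217 + 0.41103 + 0.27611 + 0.18189 + 0.30732 = 1.59852 bits

log₂(5) = 2.32193 bits

D_KL(P||U) = 2.32193 - 1.59852 = 0.72341 ≈ 0.7234 bits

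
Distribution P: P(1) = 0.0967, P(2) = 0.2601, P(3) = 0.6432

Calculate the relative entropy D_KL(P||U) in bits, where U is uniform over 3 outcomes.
0.3442 bits

U(i) = 1/3 for all i

D_KL(P||U) = Σ P(x) log₂(P(x) / (1/3))
           = Σ P(x) log₂(P(x)) + log₂(3)
           = log₂(3) - H(P)

H(P) = -Σ P(x) log₂(P(x)):
  -P(1)·log₂(P(1)) = -(0.0967)·log₂(0.0967) = 0.32591
  -P(2)·log₂(P(2)) = -(0.2601)·log₂(0.2601) = 0.50534
  -P(3)·log₂(P(3)) = -(0.6432)·log₂(0.6432) = 0.40950
H(P) = 0.32591 + 0.50534 + 0.40950 = 1.24075 bits

log₂(3) = 1.58496 bits

D_KL(P||U) = 1.58496 - 1.24075 = 0.34421 ≈ 0.3442 bits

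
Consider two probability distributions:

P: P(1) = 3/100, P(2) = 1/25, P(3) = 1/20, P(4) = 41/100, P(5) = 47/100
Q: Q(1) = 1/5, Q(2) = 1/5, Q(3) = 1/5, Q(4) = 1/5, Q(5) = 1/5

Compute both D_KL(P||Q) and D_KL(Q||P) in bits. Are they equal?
D_KL(P||Q) = 0.7290 bits, D_KL(Q||P) = 0.9581 bits. No, they are not equal.

D_KL(P||Q) = Σ P(x) log₂(P(x)/Q(x))

Computing term by term:
  P(1)·log₂(P(1)/Q(1)) = (3/100)·log₂((3/100)/(1/5)) = -0.08211
  P(2)·log₂(P(2)/Q(2)) = (1/25)·log₂((1/25)/(1/5)) = -0.09288
  P(3)·log₂(P(3)/Q(3)) = (1/20)·log₂((1/20)/(1/5)) = -0.10000
  P(4)·log₂(P(4)/Q(4)) = (41/100)·log₂((41/100)/(1/5)) = 0.42461
  P(5)·log₂(P(5)/Q(5)) = (47/100)·log₂((47/100)/(1/5)) = 0.57935

D_KL(P||Q) = -0.08211 - 0.09288 - 0.10000 + 0.42461 + 0.57935 = 0.72897 ≈ 0.7290 bits

D_KL(Q||P) = Σ Q(x) log₂(Q(x)/P(x))

Computing term by term:
  Q(1)·log₂(Q(1)/P(1)) = (1/5)·log₂((1/5)/(3/100)) = 0.54739
  Q(2)·log₂(Q(2)/P(2)) = (1/5)·log₂((1/5)/(1/25)) = 0.46439
  Q(3)·log₂(Q(3)/P(3)) = (1/5)·log₂((1/5)/(1/20)) = 0.40000
  Q(4)·log₂(Q(4)/P(4)) = (1/5)·log₂((1/5)/(41/100)) = -0.20712
  Q(5)·log₂(Q(5)/P(5)) = (1/5)·log₂((1/5)/(47/100)) = -0.24653

D_KL(Q||P) = 0.54739 + 0.46439 + 0.40000 - 0.20712 - 0.24653 = 0.95813 ≈ 0.9581 bits

These are NOT equal (difference: 0.2291 bits). KL divergence is asymmetric: D_KL(P||Q) ≠ D_KL(Q||P) in general.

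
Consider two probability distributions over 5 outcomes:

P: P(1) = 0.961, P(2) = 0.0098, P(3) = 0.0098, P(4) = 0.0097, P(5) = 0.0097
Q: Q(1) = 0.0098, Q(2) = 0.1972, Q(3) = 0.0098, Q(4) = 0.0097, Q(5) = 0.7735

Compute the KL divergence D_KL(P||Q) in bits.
6.2539 bits

D_KL(P||Q) = Σ P(x) log₂(P(x)/Q(x))

Computing term by term:
  P(1)·log₂(P(1)/Q(1)) = 0.961·log₂(0.961/0.0098) = 6.35760
  P(2)·log₂(P(2)/Q(2)) = 0.0098·log₂(0.0098/0.1972) = -0.04244
  P(3)·log₂(P(3)/Q(3)) = 0.0098·log₂(0.0098/0.0098) = 0.00000
  P(4)·log₂(P(4)/Q(4)) = 0.0097·log₂(0.0097/0.0097) = 0.00000
  P(5)·log₂(P(5)/Q(5)) = 0.0097·log₂(0.0097/0.7735) = -0.06128

D_KL(P||Q) = 6.35760 - 0.04244 + 0.00000 + 0.00000 - 0.06128 = 6.25388 ≈ 6.2539 bits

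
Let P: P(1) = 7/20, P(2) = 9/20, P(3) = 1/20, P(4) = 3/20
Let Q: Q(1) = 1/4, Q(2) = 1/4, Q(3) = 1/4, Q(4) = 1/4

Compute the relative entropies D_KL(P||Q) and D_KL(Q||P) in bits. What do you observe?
D_KL(P||Q) = 0.3249 bits, D_KL(Q||P) = 0.4314 bits. The two directions give different values (D_KL(Q||P) exceeds D_KL(P||Q) by 0.1065 bits): KL divergence is asymmetric.

D_KL(P||Q) = Σ P(x) log₂(P(x)/Q(x))

Computing term by term:
  P(1)·log₂(P(1)/Q(1)) = (7/20)·log₂((7/20)/(1/4)) = 0.16990
  P(2)·log₂(P(2)/Q(2)) = (9/20)·log₂((9/20)/(1/4)) = 0.38160
  P(3)·log₂(P(3)/Q(3)) = (1/20)·log₂((1/20)/(1/4)) = -0.11610
  P(4)·log₂(P(4)/Q(4)) = (3/20)·log₂((3/20)/(1/4)) = -0.11054

D_KL(P||Q) = 0.16990 + 0.38160 - 0.11610 - 0.11054 = 0.32486 ≈ 0.3249 bits

D_KL(Q||P) = Σ Q(x) log₂(Q(x)/P(x))

Computing term by term:
  Q(1)·log₂(Q(1)/P(1)) = (1/4)·log₂((1/4)/(7/20)) = -0.12136
  Q(2)·log₂(Q(2)/P(2)) = (1/4)·log₂((1/4)/(9/20)) = -0.21200
  Q(3)·log₂(Q(3)/P(3)) = (1/4)·log₂((1/4)/(1/20)) = 0.58048
  Q(4)·log₂(Q(4)/P(4)) = (1/4)·log₂((1/4)/(3/20)) = 0.18424

D_KL(Q||P) = -0.12136 - 0.21200 + 0.58048 + 0.18424 = 0.43136 ≈ 0.4314 bits

These are NOT equal (difference: 0.1065 bits). KL divergence is asymmetric: D_KL(P||Q) ≠ D_KL(Q||P) in general.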